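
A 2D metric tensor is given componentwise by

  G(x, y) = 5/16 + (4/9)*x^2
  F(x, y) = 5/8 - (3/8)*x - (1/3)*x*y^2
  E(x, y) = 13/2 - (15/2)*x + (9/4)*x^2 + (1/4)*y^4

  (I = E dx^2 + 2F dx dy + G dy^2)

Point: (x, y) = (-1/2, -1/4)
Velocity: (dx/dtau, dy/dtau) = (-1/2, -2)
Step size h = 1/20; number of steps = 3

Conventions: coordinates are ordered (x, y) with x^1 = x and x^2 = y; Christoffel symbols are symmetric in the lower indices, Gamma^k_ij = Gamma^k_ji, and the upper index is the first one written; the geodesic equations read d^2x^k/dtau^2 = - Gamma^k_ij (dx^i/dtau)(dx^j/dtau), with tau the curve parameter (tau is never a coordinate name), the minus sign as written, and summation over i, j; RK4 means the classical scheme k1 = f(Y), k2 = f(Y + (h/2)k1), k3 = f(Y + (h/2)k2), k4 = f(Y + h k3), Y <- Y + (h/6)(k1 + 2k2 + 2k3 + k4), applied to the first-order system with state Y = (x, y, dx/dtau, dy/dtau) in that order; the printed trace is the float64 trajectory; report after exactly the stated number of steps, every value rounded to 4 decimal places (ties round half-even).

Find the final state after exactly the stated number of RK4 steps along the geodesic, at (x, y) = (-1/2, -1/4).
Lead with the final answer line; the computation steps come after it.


Answer: x = -0.5752, y = -0.5353, dx/dtau = -0.5019, dy/dtau = -1.8077

f(Y) = (dx/dtau, dy/dtau, -Gamma^x_ij Y'^i Y'^j, -Gamma^y_ij Y'^i Y'^j) with the Gammas evaluated at the stage position; h = 0.050000; intermediate values shown to 6 dp
step 0: x = -0.5000, y = -0.2500, dx/dtau = -0.5000, dy/dtau = -2.0000
step 1:
  k1: at (x, y) = (-0.500000, -0.250000), (dx/dtau, dy/dtau) = (-0.500000, -2.000000); Gamma_xxx = -0.447237, Gamma_xxy = 0.046000, Gamma_xyy = 0.015072, Gamma_yxx = -0.047172, Gamma_yxy = -0.613950, Gamma_yyy = -0.029280; k1 = (-0.500000, -2.000000, -0.040480, 1.356813)
  k2: at (x, y) = (-0.512500, -0.300000), (dx/dtau, dy/dtau) = (-0.501012, -1.966080); Gamma_xxx = -0.444519, Gamma_xxy = 0.045946, Gamma_xyy = 0.013439, Gamma_yxx = -0.049879, Gamma_yxy = -0.619778, Gamma_yyy = -0.026067; k2 = (-0.501012, -1.966080, -0.030885, 1.334280)
  k3: at (x, y) = (-0.512525, -0.299152), (dx/dtau, dy/dtau) = (-0.500772, -1.966643); Gamma_xxx = -0.444520, Gamma_xxy = 0.045953, Gamma_xyy = 0.013470, Gamma_yxx = -0.049828, Gamma_yxy = -0.619791, Gamma_yyy = -0.026124; k3 = (-0.500772, -1.966643, -0.031136, 1.334324)
  k4: at (x, y) = (-0.525039, -0.348332), (dx/dtau, dy/dtau) = (-0.501557, -1.933284); Gamma_xxx = -0.442010, Gamma_xxy = 0.045731, Gamma_xyy = 0.011819, Gamma_yxx = -0.049752, Gamma_yxy = -0.625048, Gamma_yyy = -0.022907; k4 = (-0.501557, -1.933284, -0.021669, 1.310290)
  Y <- Y + (h/6)(k1 + 2k2 + 2k3 + k4): x = -0.5250, y = -0.3483, dx/dtau = -0.5016, dy/dtau = -1.9333
step 2:
  k1: at (x, y) = (-0.525043, -0.348323), (dx/dtau, dy/dtau) = (-0.501552, -1.933297); Gamma_xxx = -0.442009, Gamma_xxy = 0.045731, Gamma_xyy = 0.011819, Gamma_yxx = -0.049752, Gamma_yxy = -0.625050, Gamma_yyy = -0.022908; k1 = (-0.501552, -1.933297, -0.021673, 1.310293)
  k2: at (x, y) = (-0.537581, -0.396655), (dx/dtau, dy/dtau) = (-0.502093, -1.900540); Gamma_xxx = -0.439757, Gamma_xxy = 0.045321, Gamma_xyy = 0.010153, Gamma_yxx = -0.046136, Gamma_yxy = -0.629709, Gamma_yyy = -0.019682; k2 = (-0.502093, -1.900540, -0.012305, 1.284519)
  k3: at (x, y) = (-0.537595, -0.395836), (dx/dtau, dy/dtau) = (-0.501859, -1.901184); Gamma_xxx = -0.439751, Gamma_xxy = 0.045333, Gamma_xyy = 0.010183, Gamma_yxx = -0.046202, Gamma_yxy = -0.629725, Gamma_yyy = -0.019738; k3 = (-0.501859, -1.901184, -0.012557, 1.284654)
  k4: at (x, y) = (-0.550136, -0.443382), (dx/dtau, dy/dtau) = (-0.502179, -1.869065); Gamma_xxx = -0.437796, Gamma_xxy = 0.044722, Gamma_xyy = 0.008501, Gamma_yxx = -0.038533, Gamma_yxy = -0.633753, Gamma_yyy = -0.016494; k4 = (-0.502179, -1.869065, -0.003243, 1.257026)
  Y <- Y + (h/6)(k1 + 2k2 + 2k3 + k4): x = -0.5501, y = -0.4434, dx/dtau = -0.5022, dy/dtau = -1.8691
step 3:
  k1: at (x, y) = (-0.550140, -0.443371), (dx/dtau, dy/dtau) = (-0.502174, -1.869084); Gamma_xxx = -0.437796, Gamma_xxy = 0.044722, Gamma_xyy = 0.008501, Gamma_yxx = -0.038534, Gamma_yxy = -0.633755, Gamma_yyy = -0.016495; k1 = (-0.502174, -1.869084, -0.003249, 1.257031)
  k2: at (x, y) = (-0.562694, -0.490098), (dx/dtau, dy/dtau) = (-0.502255, -1.837658); Gamma_xxx = -0.436175, Gamma_xxy = 0.043897, Gamma_xyy = 0.006804, Gamma_yxx = -0.026274, Gamma_yxy = -0.637133, Gamma_yyy = -0.013228; k2 = (-0.502255, -1.837658, 0.006019, 1.227409)
  k3: at (x, y) = (-0.562696, -0.489313), (dx/dtau, dy/dtau) = (-0.502023, -1.838398); Gamma_xxx = -0.436162, Gamma_xxy = 0.043916, Gamma_xyy = 0.006834, Gamma_yxx = -0.026496, Gamma_yxy = -0.637156, Gamma_yyy = -0.013284; k3 = (-0.502023, -1.838398, 0.005765, 1.227659)
  k4: at (x, y) = (-0.575241, -0.535291), (dx/dtau, dy/dtau) = (-0.501885, -1.807701); Gamma_xxx = -0.434905, Gamma_xxy = 0.042870, Gamma_xyy = 0.005123, Gamma_yxx = -0.009348, Gamma_yxy = -0.639861, Gamma_yyy = -0.009985; k4 = (-0.501885, -1.807701, 0.015018, 1.196022)
  Y <- Y + (h/6)(k1 + 2k2 + 2k3 + k4): x = -0.5752, y = -0.5353, dx/dtau = -0.5019, dy/dtau = -1.8077


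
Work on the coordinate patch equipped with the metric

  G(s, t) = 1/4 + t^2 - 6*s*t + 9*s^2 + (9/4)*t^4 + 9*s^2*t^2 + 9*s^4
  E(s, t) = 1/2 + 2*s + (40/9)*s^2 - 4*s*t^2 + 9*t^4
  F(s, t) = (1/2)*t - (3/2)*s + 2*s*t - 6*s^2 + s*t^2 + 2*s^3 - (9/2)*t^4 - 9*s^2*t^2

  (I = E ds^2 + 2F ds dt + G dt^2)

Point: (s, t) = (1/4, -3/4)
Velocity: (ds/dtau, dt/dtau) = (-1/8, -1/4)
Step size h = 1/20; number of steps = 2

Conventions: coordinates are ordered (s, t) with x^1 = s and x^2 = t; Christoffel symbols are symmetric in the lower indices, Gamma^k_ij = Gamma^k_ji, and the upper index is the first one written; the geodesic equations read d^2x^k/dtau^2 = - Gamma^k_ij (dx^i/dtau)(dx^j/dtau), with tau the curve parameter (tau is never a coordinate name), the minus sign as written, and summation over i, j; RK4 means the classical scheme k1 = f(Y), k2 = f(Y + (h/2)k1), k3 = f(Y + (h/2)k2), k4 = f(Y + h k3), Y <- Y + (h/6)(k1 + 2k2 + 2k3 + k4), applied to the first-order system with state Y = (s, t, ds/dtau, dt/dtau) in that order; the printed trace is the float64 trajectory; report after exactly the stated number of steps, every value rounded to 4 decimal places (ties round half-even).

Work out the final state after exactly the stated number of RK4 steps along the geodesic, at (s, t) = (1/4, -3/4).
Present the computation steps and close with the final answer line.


f(Y) = (ds/dtau, dt/dtau, -Gamma^s_ij Y'^i Y'^j, -Gamma^t_ij Y'^i Y'^j) with the Gammas evaluated at the stage position; h = 0.050000; intermediate values shown to 6 dp
step 0: s = 0.2500, t = -0.7500, ds/dtau = -0.1250, dt/dtau = -0.2500
step 1:
  k1: at (s, t) = (0.250000, -0.750000), (ds/dtau, dt/dtau) = (-0.125000, -0.250000); Gamma_sss = 0.369549, Gamma_sst = -1.777655, Gamma_stt = -0.297410, Gamma_tss = 0.107735, Gamma_tst = 0.166240, Gamma_ttt = -1.328162; k1 = (-0.125000, -0.250000, 0.123917, 0.070937)
  k2: at (s, t) = (0.246875, -0.756250), (ds/dtau, dt/dtau) = (-0.121902, -0.248227); Gamma_sss = 0.509046, Gamma_sst = -1.894842, Gamma_stt = -0.153012, Gamma_tss = 0.290598, Gamma_tst = 0.043289, Gamma_ttt = -1.212354; k2 = (-0.121902, -0.248227, 0.116537, 0.067763)
  k3: at (s, t) = (0.246952, -0.756206), (ds/dtau, dt/dtau) = (-0.122087, -0.248306); Gamma_sss = 0.507286, Gamma_sst = -1.893498, Gamma_stt = -0.154764, Gamma_tss = 0.288281, Gamma_tst = 0.044653, Gamma_ttt = -1.213703; k3 = (-0.122087, -0.248306, 0.116783, 0.067828)
  k4: at (s, t) = (0.243896, -0.762415), (ds/dtau, dt/dtau) = (-0.119161, -0.246609); Gamma_sss = 0.642639, Gamma_sst = -2.003627, Gamma_stt = -0.019117, Gamma_tss = 0.469617, Gamma_tst = -0.074038, Gamma_ttt = -1.103442; k4 = (-0.119161, -0.246609, 0.109795, 0.064790)
  Y <- Y + (h/6)(k1 + 2k2 + 2k3 + k4): s = 0.2439, t = -0.7624, ds/dtau = -0.1192, dt/dtau = -0.2466
step 2:
  k1: at (s, t) = (0.243899, -0.762414), (ds/dtau, dt/dtau) = (-0.119164, -0.246609); Gamma_sss = 0.642575, Gamma_sst = -2.003581, Gamma_stt = -0.019178, Gamma_tss = 0.469531, Gamma_tst = -0.073990, Gamma_ttt = -1.103489; k1 = (-0.119164, -0.246609, 0.109800, 0.064791)
  k2: at (s, t) = (0.240920, -0.768579), (ds/dtau, dt/dtau) = (-0.116419, -0.244989); Gamma_sss = 0.773793, Gamma_sst = -2.106998, Gamma_stt = 0.108057, Gamma_tss = 0.649152, Gamma_tst = -0.188577, Gamma_ttt = -0.998590; k2 = (-0.116419, -0.244989, 0.103216, 0.061894)
  k3: at (s, t) = (0.240988, -0.768539), (ds/dtau, dt/dtau) = (-0.116583, -0.245062); Gamma_sss = 0.772267, Gamma_sst = -2.105911, Gamma_stt = 0.106644, Gamma_tss = 0.647040, Gamma_tst = -0.187407, Gamma_ttt = -0.999705; k3 = (-0.116583, -0.245062, 0.103431, 0.061952)
  k4: at (s, t) = (0.238070, -0.774667), (ds/dtau, dt/dtau) = (-0.113992, -0.243512); Gamma_sss = 0.899940, Gamma_sst = -2.203429, Gamma_stt = 0.226436, Gamma_tss = 0.825452, Gamma_tst = -0.298480, Gamma_ttt = -0.899514; k4 = (-0.113992, -0.243512, 0.097206, 0.059184)
  Y <- Y + (h/6)(k1 + 2k2 + 2k3 + k4): s = 0.2381, t = -0.7747, ds/dtau = -0.1140, dt/dtau = -0.2435

Answer: s = 0.2381, t = -0.7747, ds/dtau = -0.1140, dt/dtau = -0.2435


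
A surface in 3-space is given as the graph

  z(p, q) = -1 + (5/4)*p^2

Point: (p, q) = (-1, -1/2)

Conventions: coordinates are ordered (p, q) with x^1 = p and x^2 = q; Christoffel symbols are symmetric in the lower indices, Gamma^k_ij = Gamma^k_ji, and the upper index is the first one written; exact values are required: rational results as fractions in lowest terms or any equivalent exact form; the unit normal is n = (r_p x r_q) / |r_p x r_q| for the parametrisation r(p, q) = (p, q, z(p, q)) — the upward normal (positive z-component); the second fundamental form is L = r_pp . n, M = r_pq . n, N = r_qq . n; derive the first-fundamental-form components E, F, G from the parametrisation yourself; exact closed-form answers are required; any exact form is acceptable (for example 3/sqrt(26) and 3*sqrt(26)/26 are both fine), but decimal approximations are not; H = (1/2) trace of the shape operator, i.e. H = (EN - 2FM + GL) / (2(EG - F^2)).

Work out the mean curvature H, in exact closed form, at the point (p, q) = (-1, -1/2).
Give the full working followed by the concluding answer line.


z_p = -5/2, z_q = 0, z_pp = 5/2, z_pq = 0, z_qq = 0
E = 29/4, F = 0, G = 1; answer radicand W^2 = 29/4
unnormalised second-form numerators: l = 5/2, m = 0, n = 0; L = l/sqrt(29/4), and similarly M = m/sqrt(W^2), N = n/sqrt(W^2)
H = (E*n - 2*F*m + G*l) / (2*(EG - F^2)*sqrt(W^2)); E*n - 2*F*m + G*l = 5/2, EG - F^2 = 29/4, so H = (5/29)/sqrt(29/4)

Answer: H = 10*sqrt(29)/841


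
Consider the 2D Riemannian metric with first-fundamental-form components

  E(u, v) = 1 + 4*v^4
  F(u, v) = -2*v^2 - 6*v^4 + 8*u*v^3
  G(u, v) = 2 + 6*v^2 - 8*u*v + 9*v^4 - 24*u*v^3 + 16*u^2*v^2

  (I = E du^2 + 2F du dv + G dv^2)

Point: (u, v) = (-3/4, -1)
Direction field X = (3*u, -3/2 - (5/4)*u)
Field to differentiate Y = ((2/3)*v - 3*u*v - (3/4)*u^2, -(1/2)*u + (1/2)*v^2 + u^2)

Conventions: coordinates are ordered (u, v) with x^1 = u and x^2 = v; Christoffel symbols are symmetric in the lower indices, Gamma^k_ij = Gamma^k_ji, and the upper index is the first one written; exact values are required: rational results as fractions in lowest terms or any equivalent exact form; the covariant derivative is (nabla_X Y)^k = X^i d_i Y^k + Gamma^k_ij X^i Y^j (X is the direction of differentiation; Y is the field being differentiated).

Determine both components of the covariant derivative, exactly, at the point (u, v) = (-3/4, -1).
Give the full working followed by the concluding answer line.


E = 5, F = -2, G = 2 at the point
E_u = 0, E_v = -16, F_u = -8, F_v = 10, G_u = 8, G_v = -6
EG - F^2 = 6;  g^inv = (1/6) * [[2, 2], [2, 5]]
first-kind symbols [ij,l] = (1/2)(d_i g_jl + d_j g_il - d_l g_ij): [uu,u] = E_u/2 = 0, [uu,v] = F_u - E_v/2 = 0, [uv,u] = E_v/2 = -8, [uv,v] = G_u/2 = 4, [vv,u] = F_v - G_u/2 = 6, [vv,v] = G_v/2 = -3
Gamma^u_ij = (G*[ij,u] - F*[ij,v])/(EG - F^2), Gamma^v_ij = (E*[ij,v] - F*[ij,u])/(EG - F^2)
Gamma_uuu = 0, Gamma_uuv = -4/3, Gamma_uvv = 1, Gamma_vuu = 0, Gamma_vuv = 2/3, Gamma_vvv = -1/2
X = (-9/4, -9/16), Y = (-641/192, 23/16) at the point

Answer: (nabla_X Y)^u = -635/64, (nabla_X Y)^v = 73/16


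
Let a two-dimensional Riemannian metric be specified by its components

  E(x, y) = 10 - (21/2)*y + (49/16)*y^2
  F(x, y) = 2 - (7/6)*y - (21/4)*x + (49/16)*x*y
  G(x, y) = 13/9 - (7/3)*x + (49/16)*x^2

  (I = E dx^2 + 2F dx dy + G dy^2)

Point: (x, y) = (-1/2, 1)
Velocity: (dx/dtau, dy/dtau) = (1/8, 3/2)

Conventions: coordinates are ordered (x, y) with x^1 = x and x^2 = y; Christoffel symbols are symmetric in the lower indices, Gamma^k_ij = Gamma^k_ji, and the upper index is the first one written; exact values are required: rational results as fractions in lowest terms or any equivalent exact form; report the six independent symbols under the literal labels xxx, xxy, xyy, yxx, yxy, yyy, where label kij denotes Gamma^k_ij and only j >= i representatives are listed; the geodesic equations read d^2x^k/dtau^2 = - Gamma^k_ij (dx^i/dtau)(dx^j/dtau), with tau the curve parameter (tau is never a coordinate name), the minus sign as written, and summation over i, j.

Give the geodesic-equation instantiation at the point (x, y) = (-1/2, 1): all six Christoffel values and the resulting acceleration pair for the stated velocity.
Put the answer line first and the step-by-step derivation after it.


Answer: Gamma_xxx = 0, Gamma_xxy = -252/569, Gamma_xyy = 0, Gamma_yxx = 0, Gamma_yxy = -1554/2845, Gamma_yyy = 0; accelerations (d^2x/dtau^2, d^2y/dtau^2) = (189/1138, 2331/11380)

E = 41/16, F = 185/96, G = 1945/576 at the point
E_x = 0, E_y = -35/8, F_x = -35/16, F_y = -259/96, G_x = -259/48, G_y = 0
EG - F^2 = 2845/576;  g^inv = (576/2845) * [[1945/576, -185/96], [-185/96, 41/16]]
first-kind symbols [ij,l] = (1/2)(d_i g_jl + d_j g_il - d_l g_ij): [xx,x] = E_x/2 = 0, [xx,y] = F_x - E_y/2 = 0, [xy,x] = E_y/2 = -35/16, [xy,y] = G_x/2 = -259/96, [yy,x] = F_y - G_x/2 = 0, [yy,y] = G_y/2 = 0
Gamma^x_ij = (G*[ij,x] - F*[ij,y])/(EG - F^2), Gamma^y_ij = (E*[ij,y] - F*[ij,x])/(EG - F^2)
Gamma_xxx = 0, Gamma_xxy = -252/569, Gamma_xyy = 0, Gamma_yxx = 0, Gamma_yxy = -1554/2845, Gamma_yyy = 0
d^2x/dtau^2 = -(Gamma_xxx*(1/8)^2 + 2*Gamma_xxy*(1/8)*(3/2) + Gamma_xyy*(3/2)^2) = 189/1138
d^2y/dtau^2 = -(Gamma_yxx*(1/8)^2 + 2*Gamma_yxy*(1/8)*(3/2) + Gamma_yyy*(3/2)^2) = 2331/11380


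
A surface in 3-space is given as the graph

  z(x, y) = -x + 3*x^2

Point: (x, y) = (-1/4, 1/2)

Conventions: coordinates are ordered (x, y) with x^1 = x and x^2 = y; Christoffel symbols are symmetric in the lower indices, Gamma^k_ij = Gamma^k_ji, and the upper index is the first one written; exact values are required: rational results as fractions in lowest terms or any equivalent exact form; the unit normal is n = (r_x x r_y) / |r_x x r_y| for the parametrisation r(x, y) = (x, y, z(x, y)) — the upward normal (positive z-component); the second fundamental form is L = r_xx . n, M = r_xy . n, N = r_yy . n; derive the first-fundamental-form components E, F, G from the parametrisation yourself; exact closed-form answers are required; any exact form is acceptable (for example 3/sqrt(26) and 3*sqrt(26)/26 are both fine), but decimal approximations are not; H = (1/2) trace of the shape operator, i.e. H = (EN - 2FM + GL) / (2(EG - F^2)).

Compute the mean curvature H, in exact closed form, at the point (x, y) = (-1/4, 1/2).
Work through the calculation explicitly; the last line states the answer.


z_x = -5/2, z_y = 0, z_xx = 6, z_xy = 0, z_yy = 0
E = 29/4, F = 0, G = 1; answer radicand W^2 = 29/4
unnormalised second-form numerators: l = 6, m = 0, n = 0; L = l/sqrt(29/4), and similarly M = m/sqrt(W^2), N = n/sqrt(W^2)
H = (E*n - 2*F*m + G*l) / (2*(EG - F^2)*sqrt(W^2)); E*n - 2*F*m + G*l = 6, EG - F^2 = 29/4, so H = (12/29)/sqrt(29/4)

Answer: H = 24*sqrt(29)/841


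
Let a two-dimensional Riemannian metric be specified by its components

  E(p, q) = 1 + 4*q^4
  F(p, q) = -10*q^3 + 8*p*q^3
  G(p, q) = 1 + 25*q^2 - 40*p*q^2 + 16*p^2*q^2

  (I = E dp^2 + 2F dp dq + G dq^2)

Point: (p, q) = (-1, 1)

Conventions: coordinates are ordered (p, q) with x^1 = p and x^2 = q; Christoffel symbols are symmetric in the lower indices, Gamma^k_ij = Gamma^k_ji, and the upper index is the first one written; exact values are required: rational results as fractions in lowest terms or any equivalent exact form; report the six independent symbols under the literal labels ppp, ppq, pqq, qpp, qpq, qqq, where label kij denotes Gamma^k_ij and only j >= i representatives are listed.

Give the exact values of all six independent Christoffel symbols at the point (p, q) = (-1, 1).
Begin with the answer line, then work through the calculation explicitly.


Answer: Gamma_ppp = 0, Gamma_ppq = 4/43, Gamma_pqq = -9/43, Gamma_qpp = 0, Gamma_qpq = -18/43, Gamma_qqq = 81/86

E = 5, F = -18, G = 82 at the point
E_p = 0, E_q = 16, F_p = 8, F_q = -54, G_p = -72, G_q = 162
EG - F^2 = 86;  g^inv = (1/86) * [[82, 18], [18, 5]]
first-kind symbols [ij,l] = (1/2)(d_i g_jl + d_j g_il - d_l g_ij): [pp,p] = E_p/2 = 0, [pp,q] = F_p - E_q/2 = 0, [pq,p] = E_q/2 = 8, [pq,q] = G_p/2 = -36, [qq,p] = F_q - G_p/2 = -18, [qq,q] = G_q/2 = 81
Gamma^p_ij = (G*[ij,p] - F*[ij,q])/(EG - F^2), Gamma^q_ij = (E*[ij,q] - F*[ij,p])/(EG - F^2)


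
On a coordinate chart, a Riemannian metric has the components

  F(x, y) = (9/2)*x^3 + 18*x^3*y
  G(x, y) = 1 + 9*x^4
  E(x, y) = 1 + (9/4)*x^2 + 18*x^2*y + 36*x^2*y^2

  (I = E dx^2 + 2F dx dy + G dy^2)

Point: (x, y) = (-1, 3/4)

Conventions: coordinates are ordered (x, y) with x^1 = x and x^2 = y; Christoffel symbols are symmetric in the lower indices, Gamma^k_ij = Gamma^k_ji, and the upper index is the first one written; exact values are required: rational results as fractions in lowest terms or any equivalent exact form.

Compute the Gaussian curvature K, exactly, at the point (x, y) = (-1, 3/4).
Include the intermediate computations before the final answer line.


E = 37, F = -18, G = 10, EG - F^2 = 46 at the point
E_x = -72, E_y = 72, F_x = 54, F_y = -18, G_x = -36, G_y = 0
E_yy = 72, F_xy = 54, G_xx = 108
K follows from Brioschi's formula, (det M1 - det M2)/(EG - F^2)^2.
M1 = [[-E_yy/2 + F_xy - G_xx/2, E_x/2, F_x - E_y/2], [F_y - G_x/2, E, F], [G_y/2, F, G]] = [[-36, -36, 18], [0, 37, -18], [0, -18, 10]]; det M1 = -1656
M2 = [[0, E_y/2, G_x/2], [E_y/2, E, F], [G_x/2, F, G]] = [[0, 36, -18], [36, 37, -18], [-18, -18, 10]]; det M2 = -1620
det M1 - det M2 = -36; K = -36 / (46)^2 = -9/529

Answer: K = -9/529


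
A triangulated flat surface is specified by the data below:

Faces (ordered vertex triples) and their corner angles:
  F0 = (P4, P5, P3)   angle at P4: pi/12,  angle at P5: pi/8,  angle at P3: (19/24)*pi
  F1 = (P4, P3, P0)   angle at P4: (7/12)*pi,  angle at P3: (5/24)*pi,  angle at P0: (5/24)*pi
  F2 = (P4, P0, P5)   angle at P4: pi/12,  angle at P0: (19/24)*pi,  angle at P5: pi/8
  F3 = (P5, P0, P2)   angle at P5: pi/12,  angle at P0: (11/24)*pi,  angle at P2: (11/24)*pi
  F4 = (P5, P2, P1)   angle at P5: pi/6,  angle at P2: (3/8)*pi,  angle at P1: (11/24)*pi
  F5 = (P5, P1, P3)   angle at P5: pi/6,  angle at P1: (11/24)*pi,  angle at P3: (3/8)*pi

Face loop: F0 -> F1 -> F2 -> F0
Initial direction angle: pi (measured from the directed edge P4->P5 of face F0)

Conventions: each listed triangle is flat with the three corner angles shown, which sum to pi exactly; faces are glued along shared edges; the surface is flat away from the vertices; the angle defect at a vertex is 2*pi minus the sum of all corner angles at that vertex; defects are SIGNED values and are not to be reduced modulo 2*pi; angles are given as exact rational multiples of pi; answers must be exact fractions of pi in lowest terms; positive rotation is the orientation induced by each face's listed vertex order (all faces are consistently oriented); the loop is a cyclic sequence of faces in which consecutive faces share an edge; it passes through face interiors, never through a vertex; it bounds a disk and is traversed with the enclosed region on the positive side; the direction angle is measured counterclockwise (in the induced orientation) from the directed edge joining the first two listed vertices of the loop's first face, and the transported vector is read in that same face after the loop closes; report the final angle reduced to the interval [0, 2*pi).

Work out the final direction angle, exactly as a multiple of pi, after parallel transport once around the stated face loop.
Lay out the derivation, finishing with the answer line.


enclosed vertex P4: corner angles sum to (3/4)*pi, defect = 2*pi - (3/4)*pi = (5/4)*pi
adding the enclosed defects to the starting angle (mod 2*pi, induced orientation) gives the holonomy
final angle = pi + (5/4)*pi = pi/4 (mod 2*pi)

Answer: final direction angle = pi/4


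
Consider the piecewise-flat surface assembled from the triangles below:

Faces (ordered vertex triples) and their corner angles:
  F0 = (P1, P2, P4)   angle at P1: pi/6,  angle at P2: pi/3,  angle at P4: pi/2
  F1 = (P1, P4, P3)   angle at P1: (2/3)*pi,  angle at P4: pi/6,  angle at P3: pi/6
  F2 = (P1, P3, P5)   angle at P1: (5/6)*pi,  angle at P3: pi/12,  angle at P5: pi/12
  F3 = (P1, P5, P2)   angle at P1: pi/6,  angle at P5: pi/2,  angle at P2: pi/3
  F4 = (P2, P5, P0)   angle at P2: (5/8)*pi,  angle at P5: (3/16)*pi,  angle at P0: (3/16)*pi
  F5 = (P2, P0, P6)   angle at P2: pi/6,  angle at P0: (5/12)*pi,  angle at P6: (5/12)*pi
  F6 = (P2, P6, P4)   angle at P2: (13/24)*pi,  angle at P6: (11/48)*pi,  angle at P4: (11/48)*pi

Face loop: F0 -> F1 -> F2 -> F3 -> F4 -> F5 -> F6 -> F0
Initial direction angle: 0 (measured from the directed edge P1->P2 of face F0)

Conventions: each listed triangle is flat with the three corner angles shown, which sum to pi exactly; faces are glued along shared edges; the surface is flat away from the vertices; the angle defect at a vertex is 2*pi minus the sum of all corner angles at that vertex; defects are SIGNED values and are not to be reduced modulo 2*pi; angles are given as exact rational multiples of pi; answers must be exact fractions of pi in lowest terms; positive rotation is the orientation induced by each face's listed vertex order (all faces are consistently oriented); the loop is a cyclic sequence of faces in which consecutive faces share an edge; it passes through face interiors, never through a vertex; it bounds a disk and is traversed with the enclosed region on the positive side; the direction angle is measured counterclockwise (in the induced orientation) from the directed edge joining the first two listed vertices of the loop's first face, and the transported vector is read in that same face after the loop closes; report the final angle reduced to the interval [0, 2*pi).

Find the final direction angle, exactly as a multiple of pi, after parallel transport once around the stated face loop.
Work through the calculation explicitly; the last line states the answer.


enclosed vertex P1: corner angles sum to (11/6)*pi, defect = 2*pi - (11/6)*pi = pi/6
enclosed vertex P2: corner angles sum to 2*pi, defect = 2*pi - 2*pi = 0
summing the enclosed defects onto the initial angle, mod 2*pi in the induced orientation:
final angle = 0 + pi/6 = pi/6 (mod 2*pi)

Answer: final direction angle = pi/6


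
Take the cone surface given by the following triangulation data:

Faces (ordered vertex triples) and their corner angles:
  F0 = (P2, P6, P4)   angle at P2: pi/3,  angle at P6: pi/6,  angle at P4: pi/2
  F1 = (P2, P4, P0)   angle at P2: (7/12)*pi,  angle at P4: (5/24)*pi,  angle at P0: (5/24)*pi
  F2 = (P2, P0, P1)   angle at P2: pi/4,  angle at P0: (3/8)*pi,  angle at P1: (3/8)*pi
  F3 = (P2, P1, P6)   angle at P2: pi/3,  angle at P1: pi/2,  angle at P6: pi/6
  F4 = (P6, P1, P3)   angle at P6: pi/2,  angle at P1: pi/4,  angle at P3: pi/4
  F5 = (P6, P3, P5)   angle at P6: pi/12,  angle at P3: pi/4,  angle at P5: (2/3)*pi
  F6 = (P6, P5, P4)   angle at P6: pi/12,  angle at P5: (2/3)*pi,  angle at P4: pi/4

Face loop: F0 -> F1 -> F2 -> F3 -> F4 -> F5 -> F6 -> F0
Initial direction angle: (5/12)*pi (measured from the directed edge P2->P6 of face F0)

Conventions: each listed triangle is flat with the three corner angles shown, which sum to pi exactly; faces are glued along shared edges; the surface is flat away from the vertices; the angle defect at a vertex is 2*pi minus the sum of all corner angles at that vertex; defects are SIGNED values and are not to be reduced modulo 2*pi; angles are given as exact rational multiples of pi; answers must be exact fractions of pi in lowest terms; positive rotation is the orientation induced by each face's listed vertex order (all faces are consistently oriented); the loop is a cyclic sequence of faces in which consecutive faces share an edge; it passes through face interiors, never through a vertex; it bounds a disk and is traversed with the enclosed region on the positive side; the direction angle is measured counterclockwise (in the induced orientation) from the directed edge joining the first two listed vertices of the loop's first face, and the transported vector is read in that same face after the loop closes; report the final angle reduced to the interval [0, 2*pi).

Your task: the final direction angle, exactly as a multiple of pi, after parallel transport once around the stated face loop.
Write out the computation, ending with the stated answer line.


enclosed vertex P2: corner angles sum to (3/2)*pi, defect = 2*pi - (3/2)*pi = pi/2
enclosed vertex P6: corner angles sum to pi, defect = 2*pi - pi = pi
the rotation equals the total enclosed defect, so the final angle is initial + defects (mod 2*pi)
final angle = (5/12)*pi + (3/2)*pi = (23/12)*pi (mod 2*pi)

Answer: final direction angle = (23/12)*pi


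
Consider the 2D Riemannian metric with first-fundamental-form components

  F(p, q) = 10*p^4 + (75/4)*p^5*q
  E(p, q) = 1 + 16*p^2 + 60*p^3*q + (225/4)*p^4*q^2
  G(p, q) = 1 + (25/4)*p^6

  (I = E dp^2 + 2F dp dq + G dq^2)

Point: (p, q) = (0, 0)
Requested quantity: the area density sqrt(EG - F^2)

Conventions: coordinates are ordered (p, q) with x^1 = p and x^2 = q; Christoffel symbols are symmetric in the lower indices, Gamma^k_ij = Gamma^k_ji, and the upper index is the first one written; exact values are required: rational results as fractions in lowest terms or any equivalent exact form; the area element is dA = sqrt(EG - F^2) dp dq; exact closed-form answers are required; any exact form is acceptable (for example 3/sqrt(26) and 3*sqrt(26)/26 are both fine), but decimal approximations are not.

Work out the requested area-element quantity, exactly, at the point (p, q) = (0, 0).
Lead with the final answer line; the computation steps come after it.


Answer: sqrt(EG - F^2) = 1

E = 1, F = 0, G = 1; EG - F^2 = 1


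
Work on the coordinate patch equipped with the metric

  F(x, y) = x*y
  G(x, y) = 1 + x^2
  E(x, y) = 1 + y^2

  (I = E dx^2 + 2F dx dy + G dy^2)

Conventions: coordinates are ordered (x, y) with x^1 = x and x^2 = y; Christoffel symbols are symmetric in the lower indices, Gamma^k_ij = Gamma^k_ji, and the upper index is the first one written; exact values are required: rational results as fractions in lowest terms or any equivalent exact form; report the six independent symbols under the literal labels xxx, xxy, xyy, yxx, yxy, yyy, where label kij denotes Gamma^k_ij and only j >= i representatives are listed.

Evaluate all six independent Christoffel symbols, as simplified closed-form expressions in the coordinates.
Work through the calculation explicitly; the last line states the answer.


E = 1 + y^2; F = x*y; G = 1 + x^2
Gamma^k_ij = (1/2) g^{kl} (d_i g_jl + d_j g_il - d_l g_ij), with g^inv = (1/(EG-F^2)) [[G, -F], [-F, E]]
first partials: E_x = 0, E_y = 2*y, F_x = y, F_y = x, G_x = 2*x, G_y = 0
D = EG - F^2 = 1 + y^2 + x^2
expanded: Gamma^x_xx = (G E_x - 2F F_x + F E_y)/(2D), Gamma^x_xy = (G E_y - F G_x)/(2D), Gamma^x_yy = (2G F_y - G G_x - F G_y)/(2D), Gamma^y_xx = (2E F_x - E E_y - F E_x)/(2D), Gamma^y_xy = (E G_x - F E_y)/(2D), Gamma^y_yy = (E G_y - 2F F_y + F G_x)/(2D); substitute and cancel common factors

Answer: Gamma_xxx = 0, Gamma_xxy = y/(x^2 + y^2 + 1), Gamma_xyy = 0, Gamma_yxx = 0, Gamma_yxy = x/(x^2 + y^2 + 1), Gamma_yyy = 0


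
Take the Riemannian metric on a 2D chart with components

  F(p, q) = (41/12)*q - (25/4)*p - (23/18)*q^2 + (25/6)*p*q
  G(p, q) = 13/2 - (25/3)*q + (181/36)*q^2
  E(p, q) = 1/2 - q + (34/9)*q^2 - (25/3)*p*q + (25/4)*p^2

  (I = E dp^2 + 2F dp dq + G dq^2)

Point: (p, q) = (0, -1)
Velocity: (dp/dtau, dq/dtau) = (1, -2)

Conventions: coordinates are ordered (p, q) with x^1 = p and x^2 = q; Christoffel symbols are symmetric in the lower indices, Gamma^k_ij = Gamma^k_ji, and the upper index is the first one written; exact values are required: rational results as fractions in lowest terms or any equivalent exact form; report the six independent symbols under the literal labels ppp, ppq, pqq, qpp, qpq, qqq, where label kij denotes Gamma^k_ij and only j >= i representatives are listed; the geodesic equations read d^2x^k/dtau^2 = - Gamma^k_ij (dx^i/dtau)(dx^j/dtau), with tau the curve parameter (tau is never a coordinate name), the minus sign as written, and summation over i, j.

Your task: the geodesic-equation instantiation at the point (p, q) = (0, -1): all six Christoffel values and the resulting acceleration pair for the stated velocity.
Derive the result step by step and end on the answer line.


E = 95/18, F = -169/36, G = 715/36 at the point
E_p = 25/3, E_q = -77/9, F_p = -125/12, F_q = 215/36, G_p = 0, G_q = -331/18
EG - F^2 = 11921/144;  g^inv = (144/11921) * [[715/36, 169/36], [169/36, 95/18]]
first-kind symbols [ij,l] = (1/2)(d_i g_jl + d_j g_il - d_l g_ij): [pp,p] = E_p/2 = 25/6, [pp,q] = F_p - E_q/2 = -221/36, [pq,p] = E_q/2 = -77/18, [pq,q] = G_p/2 = 0, [qq,p] = F_q - G_p/2 = 215/36, [qq,q] = G_q/2 = -331/36
Gamma^p_ij = (G*[ij,p] - F*[ij,q])/(EG - F^2), Gamma^q_ij = (E*[ij,q] - F*[ij,p])/(EG - F^2)
Gamma_ppp = 5377/8253, Gamma_ppq = -1210/1179, Gamma_pqq = 7522/8253, Gamma_qpp = -1280/8253, Gamma_qpq = -286/1179, Gamma_qqq = -26555/107289
d^2p/dtau^2 = -(Gamma_ppp*(1)^2 + 2*Gamma_ppq*(1)*(-2) + Gamma_pqq*(-2)^2) = -7705/917
d^2q/dtau^2 = -(Gamma_qpp*(1)^2 + 2*Gamma_qpq*(1)*(-2) + Gamma_qqq*(-2)^2) = 2084/11921

Answer: Gamma_ppp = 5377/8253, Gamma_ppq = -1210/1179, Gamma_pqq = 7522/8253, Gamma_qpp = -1280/8253, Gamma_qpq = -286/1179, Gamma_qqq = -26555/107289; accelerations (d^2p/dtau^2, d^2q/dtau^2) = (-7705/917, 2084/11921)


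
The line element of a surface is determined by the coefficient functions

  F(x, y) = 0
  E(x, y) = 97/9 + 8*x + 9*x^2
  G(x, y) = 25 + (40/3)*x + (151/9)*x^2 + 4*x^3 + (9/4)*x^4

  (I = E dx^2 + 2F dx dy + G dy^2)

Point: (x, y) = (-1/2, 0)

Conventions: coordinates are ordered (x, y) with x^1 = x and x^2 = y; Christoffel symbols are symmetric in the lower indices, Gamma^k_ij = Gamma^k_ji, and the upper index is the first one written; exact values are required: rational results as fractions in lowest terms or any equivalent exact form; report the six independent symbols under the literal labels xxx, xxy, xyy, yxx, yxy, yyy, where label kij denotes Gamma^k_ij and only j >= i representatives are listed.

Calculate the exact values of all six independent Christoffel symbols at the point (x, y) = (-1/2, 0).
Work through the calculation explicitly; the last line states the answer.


E = 325/36, F = 0, G = 12769/576 at the point
E_x = -1, E_y = 0, F_x = 0, F_y = 0, G_x = -113/72, G_y = 0
EG - F^2 = 4149925/20736;  g^inv = (20736/4149925) * [[12769/576, 0], [0, 325/36]]
first-kind symbols [ij,l] = (1/2)(d_i g_jl + d_j g_il - d_l g_ij): [xx,x] = E_x/2 = -1/2, [xx,y] = F_x - E_y/2 = 0, [xy,x] = E_y/2 = 0, [xy,y] = G_x/2 = -113/144, [yy,x] = F_y - G_x/2 = 113/144, [yy,y] = G_y/2 = 0
Gamma^x_ij = (G*[ij,x] - F*[ij,y])/(EG - F^2), Gamma^y_ij = (E*[ij,y] - F*[ij,x])/(EG - F^2)

Answer: Gamma_xxx = -18/325, Gamma_xxy = 0, Gamma_xyy = 113/1300, Gamma_yxx = 0, Gamma_yxy = -4/113, Gamma_yyy = 0


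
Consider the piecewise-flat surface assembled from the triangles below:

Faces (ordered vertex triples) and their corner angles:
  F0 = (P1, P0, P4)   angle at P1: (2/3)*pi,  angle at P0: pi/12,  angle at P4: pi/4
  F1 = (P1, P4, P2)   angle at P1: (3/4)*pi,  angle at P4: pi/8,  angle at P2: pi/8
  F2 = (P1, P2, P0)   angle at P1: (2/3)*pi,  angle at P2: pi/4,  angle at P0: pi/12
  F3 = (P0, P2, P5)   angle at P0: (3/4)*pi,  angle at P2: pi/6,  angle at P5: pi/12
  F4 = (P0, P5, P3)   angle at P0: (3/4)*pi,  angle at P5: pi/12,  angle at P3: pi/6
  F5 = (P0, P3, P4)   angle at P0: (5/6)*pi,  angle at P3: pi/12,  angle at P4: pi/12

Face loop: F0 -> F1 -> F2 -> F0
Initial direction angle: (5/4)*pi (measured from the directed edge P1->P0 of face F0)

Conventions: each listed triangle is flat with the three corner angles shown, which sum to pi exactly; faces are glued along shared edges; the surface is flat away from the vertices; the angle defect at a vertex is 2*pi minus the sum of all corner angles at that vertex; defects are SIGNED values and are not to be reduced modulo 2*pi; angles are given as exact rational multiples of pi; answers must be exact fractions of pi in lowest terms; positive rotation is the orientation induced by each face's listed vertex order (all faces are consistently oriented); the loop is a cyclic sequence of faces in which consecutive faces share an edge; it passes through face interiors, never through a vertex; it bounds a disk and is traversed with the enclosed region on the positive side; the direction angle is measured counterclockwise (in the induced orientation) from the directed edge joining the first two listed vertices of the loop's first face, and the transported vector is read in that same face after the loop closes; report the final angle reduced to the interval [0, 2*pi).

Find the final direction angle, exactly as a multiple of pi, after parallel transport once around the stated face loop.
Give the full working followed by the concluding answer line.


enclosed vertex P1: corner angles sum to (25/12)*pi, defect = 2*pi - (25/12)*pi = -pi/12
by Gauss-Bonnet the loop rotates the vector by the enclosed defect sum (positive orientation, mod 2*pi)
final angle = (5/4)*pi - pi/12 = (7/6)*pi (mod 2*pi)

Answer: final direction angle = (7/6)*pi


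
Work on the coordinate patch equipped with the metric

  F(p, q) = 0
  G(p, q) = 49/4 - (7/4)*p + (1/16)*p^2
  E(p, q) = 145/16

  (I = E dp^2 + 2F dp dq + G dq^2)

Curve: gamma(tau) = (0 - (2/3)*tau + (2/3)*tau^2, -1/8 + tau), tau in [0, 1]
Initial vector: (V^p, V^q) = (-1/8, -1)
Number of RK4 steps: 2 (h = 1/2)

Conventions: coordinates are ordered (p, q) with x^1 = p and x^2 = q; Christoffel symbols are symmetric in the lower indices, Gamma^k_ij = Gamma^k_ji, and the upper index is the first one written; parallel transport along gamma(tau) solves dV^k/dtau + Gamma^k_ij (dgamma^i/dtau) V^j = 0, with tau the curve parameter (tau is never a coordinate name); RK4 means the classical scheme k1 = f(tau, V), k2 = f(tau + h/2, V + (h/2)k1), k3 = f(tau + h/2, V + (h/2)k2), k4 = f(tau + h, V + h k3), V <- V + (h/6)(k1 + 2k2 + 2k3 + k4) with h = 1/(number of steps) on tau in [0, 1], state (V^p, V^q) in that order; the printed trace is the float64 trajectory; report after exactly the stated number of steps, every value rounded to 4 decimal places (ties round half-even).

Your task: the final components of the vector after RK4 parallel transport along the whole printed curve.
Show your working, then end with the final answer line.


gamma'(tau) = (-2/3 + (4/3)*tau, 1); f(tau, V)^k = -Gamma^k_ij(gamma(tau)) gamma'^i(tau) V^j; h = 1/2; intermediate values shown to 6 dp
curve data and Christoffel symbols at the stage parameters:
  tau = 0.000000: gamma = (0.000000, -0.125000), gamma' = (-0.666667, 1.000000); Gamma_ppp = 0.000000, Gamma_ppq = 0.000000, Gamma_pqq = 0.096552, Gamma_qpp = 0.000000, Gamma_qpq = -0.071429, Gamma_qqq = 0.000000
  tau = 0.250000: gamma = (-0.125000, 0.125000), gamma' = (-0.333333, 1.000000); Gamma_ppp = 0.000000, Gamma_ppq = 0.000000, Gamma_pqq = 0.097414, Gamma_qpp = 0.000000, Gamma_qpq = -0.070796, Gamma_qqq = 0.000000
  tau = 0.500000: gamma = (-0.166667, 0.375000), gamma' = (0.000000, 1.000000); Gamma_ppp = 0.000000, Gamma_ppq = 0.000000, Gamma_pqq = 0.097701, Gamma_qpp = 0.000000, Gamma_qpq = -0.070588, Gamma_qqq = 0.000000
  tau = 0.750000: gamma = (-0.125000, 0.625000), gamma' = (0.333333, 1.000000); Gamma_ppp = 0.000000, Gamma_ppq = 0.000000, Gamma_pqq = 0.097414, Gamma_qpp = 0.000000, Gamma_qpq = -0.070796, Gamma_qqq = 0.000000
  tau = 1.000000: gamma = (0.000000, 0.875000), gamma' = (0.666667, 1.000000); Gamma_ppp = 0.000000, Gamma_ppq = 0.000000, Gamma_pqq = 0.096552, Gamma_qpp = 0.000000, Gamma_qpq = -0.071429, Gamma_qqq = 0.000000
step 0: V^p = -0.1250, V^q = -1.0000
step 1: k1 = (0.096552, 0.038690), k2 = (0.096472, 0.016230), k3 = (0.097019, 0.016361), k4 = (0.096902, -0.005399); V <- V + (h/6)(k1 + 2k2 + 2k3 + k4): V^p = -0.0766, V^q = -0.9918
step 2: k1 = (0.096899, -0.005409), k2 = (0.096746, -0.027147), k3 = (0.097276, -0.027278), k4 = (0.097076, -0.049877); V <- V + (h/6)(k1 + 2k2 + 2k3 + k4): V^p = -0.0281, V^q = -1.0055

Answer: V^p = -0.0281, V^q = -1.0055


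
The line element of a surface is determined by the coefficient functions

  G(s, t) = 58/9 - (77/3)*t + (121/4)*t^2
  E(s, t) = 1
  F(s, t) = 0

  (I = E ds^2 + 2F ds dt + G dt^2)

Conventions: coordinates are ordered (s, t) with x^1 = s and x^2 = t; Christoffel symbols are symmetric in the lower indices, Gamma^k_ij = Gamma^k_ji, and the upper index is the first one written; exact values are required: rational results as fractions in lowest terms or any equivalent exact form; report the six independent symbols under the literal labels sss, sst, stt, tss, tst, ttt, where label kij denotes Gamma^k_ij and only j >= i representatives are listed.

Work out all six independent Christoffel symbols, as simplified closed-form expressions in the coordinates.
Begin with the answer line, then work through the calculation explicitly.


Answer: Gamma_sss = 0, Gamma_sst = 0, Gamma_stt = 0, Gamma_tss = 0, Gamma_tst = 0, Gamma_ttt = (1089*t - 462)/(1089*t^2 - 924*t + 232)

E = 1; F = 0; G = 58/9 - (77/3)*t + (121/4)*t^2
Gamma^k_ij = (1/2) g^{kl} (d_i g_jl + d_j g_il - d_l g_ij), with g^inv = (1/(EG-F^2)) [[G, -F], [-F, E]]
first partials: E_s = 0, E_t = 0, F_s = 0, F_t = 0, G_s = 0, G_t = -77/3 + (121/2)*t
D = EG - F^2 = 58/9 - (77/3)*t + (121/4)*t^2
expanded: Gamma^s_ss = (G E_s - 2F F_s + F E_t)/(2D), Gamma^s_st = (G E_t - F G_s)/(2D), Gamma^s_tt = (2G F_t - G G_s - F G_t)/(2D), Gamma^t_ss = (2E F_s - E E_t - F E_s)/(2D), Gamma^t_st = (E G_s - F E_t)/(2D), Gamma^t_tt = (E G_t - 2F F_t + F G_s)/(2D); substitute and cancel common factors


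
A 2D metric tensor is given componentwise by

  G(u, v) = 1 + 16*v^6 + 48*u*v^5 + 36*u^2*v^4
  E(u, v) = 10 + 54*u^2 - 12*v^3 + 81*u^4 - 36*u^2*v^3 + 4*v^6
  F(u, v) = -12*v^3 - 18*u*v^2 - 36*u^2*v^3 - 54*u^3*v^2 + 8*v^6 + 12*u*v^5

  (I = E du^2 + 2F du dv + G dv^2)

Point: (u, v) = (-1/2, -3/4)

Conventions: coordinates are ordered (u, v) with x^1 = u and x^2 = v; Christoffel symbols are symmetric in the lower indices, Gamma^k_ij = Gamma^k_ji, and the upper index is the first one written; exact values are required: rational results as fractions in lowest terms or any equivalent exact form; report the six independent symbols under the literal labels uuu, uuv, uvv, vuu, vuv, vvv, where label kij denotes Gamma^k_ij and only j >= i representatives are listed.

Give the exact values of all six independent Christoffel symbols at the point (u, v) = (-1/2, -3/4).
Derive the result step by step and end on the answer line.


E = 39049/1024, F = 5265/256, G = 793/64 at the point
E_u = -1755/16, E_v = -5265/128, F_u = -13041/256, F_v = -10233/128, G_u = -729/32, G_v = -1215/16
EG - F^2 = 50713/1024;  g^inv = (1024/50713) * [[793/64, -5265/256], [-5265/256, 39049/1024]]
first-kind symbols [ij,l] = (1/2)(d_i g_jl + d_j g_il - d_l g_ij): [uu,u] = E_u/2 = -1755/32, [uu,v] = F_u - E_v/2 = -243/8, [uv,u] = E_v/2 = -5265/256, [uv,v] = G_u/2 = -729/64, [vv,u] = F_v - G_u/2 = -8775/128, [vv,v] = G_v/2 = -1215/32
Gamma^u_ij = (G*[ij,u] - F*[ij,v])/(EG - F^2), Gamma^v_ij = (E*[ij,v] - F*[ij,u])/(EG - F^2)

Answer: Gamma_uuu = -4320/3901, Gamma_uuv = -1620/3901, Gamma_uvv = -5400/3901, Gamma_vuu = -31104/50713, Gamma_vuv = -11664/50713, Gamma_vvv = -38880/50713
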